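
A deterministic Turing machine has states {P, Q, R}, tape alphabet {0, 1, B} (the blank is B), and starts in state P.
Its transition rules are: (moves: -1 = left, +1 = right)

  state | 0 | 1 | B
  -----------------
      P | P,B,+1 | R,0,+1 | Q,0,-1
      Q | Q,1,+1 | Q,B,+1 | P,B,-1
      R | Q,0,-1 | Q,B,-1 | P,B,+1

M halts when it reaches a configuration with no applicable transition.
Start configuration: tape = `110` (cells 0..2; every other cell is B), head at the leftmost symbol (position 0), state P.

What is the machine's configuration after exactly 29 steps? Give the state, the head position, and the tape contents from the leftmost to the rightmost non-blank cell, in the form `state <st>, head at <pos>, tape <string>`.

state=P head=0 tape=[1]10BBB   (P,1)→(R,0,+1)
state=R head=1 tape=0[1]0BBB   (R,1)→(Q,B,-1)
state=Q head=0 tape=[0]B0BBB   (Q,0)→(Q,1,+1)
state=Q head=1 tape=1[B]0BBB   (Q,B)→(P,B,-1)
state=P head=0 tape=[1]B0BBB   (P,1)→(R,0,+1)
state=R head=1 tape=0[B]0BBB   (R,B)→(P,B,+1)
state=P head=2 tape=0B[0]BBB   (P,0)→(P,B,+1)
state=P head=3 tape=0BB[B]BB   (P,B)→(Q,0,-1)
state=Q head=2 tape=0B[B]0BB   (Q,B)→(P,B,-1)
state=P head=1 tape=0[B]B0BB   (P,B)→(Q,0,-1)
state=Q head=0 tape=[0]0B0BB   (Q,0)→(Q,1,+1)
state=Q head=1 tape=1[0]B0BB   (Q,0)→(Q,1,+1)
state=Q head=2 tape=11[B]0BB   (Q,B)→(P,B,-1)
state=P head=1 tape=1[1]B0BB   (P,1)→(R,0,+1)
state=R head=2 tape=10[B]0BB   (R,B)→(P,B,+1)
state=P head=3 tape=10B[0]BB   (P,0)→(P,B,+1)
state=P head=4 tape=10BB[B]B   (P,B)→(Q,0,-1)
state=Q head=3 tape=10B[B]0B   (Q,B)→(P,B,-1)
state=P head=2 tape=10[B]B0B   (P,B)→(Q,0,-1)
state=Q head=1 tape=1[0]0B0B   (Q,0)→(Q,1,+1)
state=Q head=2 tape=11[0]B0B   (Q,0)→(Q,1,+1)
state=Q head=3 tape=111[B]0B   (Q,B)→(P,B,-1)
state=P head=2 tape=11[1]B0B   (P,1)→(R,0,+1)
state=R head=3 tape=110[B]0B   (R,B)→(P,B,+1)
state=P head=4 tape=110B[0]B   (P,0)→(P,B,+1)
state=P head=5 tape=110BB[B]   (P,B)→(Q,0,-1)
state=Q head=4 tape=110B[B]0   (Q,B)→(P,B,-1)
state=P head=3 tape=110[B]B0   (P,B)→(Q,0,-1)
state=Q head=2 tape=11[0]0B0   (Q,0)→(Q,1,+1)
state=Q head=3 tape=111[0]B0
After 29 steps: state Q, head at 3, tape 1110B0.

state Q, head at 3, tape 1110B0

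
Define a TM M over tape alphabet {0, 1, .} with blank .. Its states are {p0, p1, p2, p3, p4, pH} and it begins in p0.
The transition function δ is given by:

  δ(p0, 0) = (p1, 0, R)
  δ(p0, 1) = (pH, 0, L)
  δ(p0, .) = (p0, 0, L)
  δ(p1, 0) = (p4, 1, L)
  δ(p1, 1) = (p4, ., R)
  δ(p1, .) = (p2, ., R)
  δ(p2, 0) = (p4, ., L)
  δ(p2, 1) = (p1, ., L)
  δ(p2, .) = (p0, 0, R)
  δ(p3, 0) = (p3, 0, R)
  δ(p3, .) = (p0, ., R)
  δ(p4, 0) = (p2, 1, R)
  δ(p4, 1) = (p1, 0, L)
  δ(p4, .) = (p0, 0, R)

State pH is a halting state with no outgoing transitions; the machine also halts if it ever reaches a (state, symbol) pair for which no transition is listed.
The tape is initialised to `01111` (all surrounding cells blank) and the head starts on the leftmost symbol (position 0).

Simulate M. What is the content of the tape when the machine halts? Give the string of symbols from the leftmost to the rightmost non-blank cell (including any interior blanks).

p0 | [0]1111   read 0 → write 0, move R, go to p1
p1 | 0[1]111   read 1 → write ., move R, go to p4
p4 | 0.[1]11   read 1 → write 0, move L, go to p1
p1 | 0[.]011   read . → write ., move R, go to p2
p2 | 0.[0]11   read 0 → write ., move L, go to p4
p4 | 0[.].11   read . → write 0, move R, go to p0
p0 | 00[.]11   read . → write 0, move L, go to p0
p0 | 0[0]011   read 0 → write 0, move R, go to p1
p1 | 00[0]11   read 0 → write 1, move L, go to p4
p4 | 0[0]111   read 0 → write 1, move R, go to p2
p2 | 01[1]11   read 1 → write ., move L, go to p1
p1 | 0[1].11   read 1 → write ., move R, go to p4
p4 | 0.[.]11   read . → write 0, move R, go to p0
p0 | 0.0[1]1   read 1 → write 0, move L, go to pH
pH | 0.[0]01
The non-blank tape span at halt is 0.001.

0.001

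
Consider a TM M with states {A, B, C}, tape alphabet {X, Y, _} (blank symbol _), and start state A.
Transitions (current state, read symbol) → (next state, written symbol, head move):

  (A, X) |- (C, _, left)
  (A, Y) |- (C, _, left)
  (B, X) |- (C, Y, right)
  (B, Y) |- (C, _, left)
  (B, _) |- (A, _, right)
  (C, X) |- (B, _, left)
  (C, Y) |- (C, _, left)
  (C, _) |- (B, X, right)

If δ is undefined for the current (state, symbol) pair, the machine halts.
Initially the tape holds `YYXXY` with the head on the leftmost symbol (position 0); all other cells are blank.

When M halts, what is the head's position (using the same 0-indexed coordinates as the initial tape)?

5

state=A head=0 tape=_[Y]YXXY_   (A,Y)→(C,_,left)
state=C head=-1 tape=[_]_YXXY_   (C,_)→(B,X,right)
state=B head=0 tape=X[_]YXXY_   (B,_)→(A,_,right)
state=A head=1 tape=X_[Y]XXY_   (A,Y)→(C,_,left)
state=C head=0 tape=X[_]_XXY_   (C,_)→(B,X,right)
state=B head=1 tape=XX[_]XXY_   (B,_)→(A,_,right)
state=A head=2 tape=XX_[X]XY_   (A,X)→(C,_,left)
state=C head=1 tape=XX[_]_XY_   (C,_)→(B,X,right)
state=B head=2 tape=XXX[_]XY_   (B,_)→(A,_,right)
state=A head=3 tape=XXX_[X]Y_   (A,X)→(C,_,left)
state=C head=2 tape=XXX[_]_Y_   (C,_)→(B,X,right)
state=B head=3 tape=XXXX[_]Y_   (B,_)→(A,_,right)
state=A head=4 tape=XXXX_[Y]_   (A,Y)→(C,_,left)
state=C head=3 tape=XXXX[_]__   (C,_)→(B,X,right)
state=B head=4 tape=XXXXX[_]_   (B,_)→(A,_,right)
state=A head=5 tape=XXXXX_[_]
At halt the head is at cell 5.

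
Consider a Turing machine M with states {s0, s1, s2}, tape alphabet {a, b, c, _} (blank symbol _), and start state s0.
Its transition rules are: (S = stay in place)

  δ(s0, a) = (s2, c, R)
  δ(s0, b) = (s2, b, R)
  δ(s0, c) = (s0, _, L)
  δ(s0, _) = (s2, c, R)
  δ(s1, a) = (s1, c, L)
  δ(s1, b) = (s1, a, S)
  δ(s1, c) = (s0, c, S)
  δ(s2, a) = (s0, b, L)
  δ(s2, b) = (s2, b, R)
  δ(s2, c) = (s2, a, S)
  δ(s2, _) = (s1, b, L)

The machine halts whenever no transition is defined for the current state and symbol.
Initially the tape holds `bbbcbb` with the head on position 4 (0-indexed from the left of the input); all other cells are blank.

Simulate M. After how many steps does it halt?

state=s0 head=4 tape=_bbbc[b]b_   (s0,b)→(s2,b,R)
state=s2 head=5 tape=_bbbcb[b]_   (s2,b)→(s2,b,R)
state=s2 head=6 tape=_bbbcbb[_]   (s2,_)→(s1,b,L)
state=s1 head=5 tape=_bbbcb[b]b   (s1,b)→(s1,a,S)
state=s1 head=5 tape=_bbbcb[a]b   (s1,a)→(s1,c,L)
state=s1 head=4 tape=_bbbc[b]cb   (s1,b)→(s1,a,S)
state=s1 head=4 tape=_bbbc[a]cb   (s1,a)→(s1,c,L)
state=s1 head=3 tape=_bbb[c]ccb   (s1,c)→(s0,c,S)
state=s0 head=3 tape=_bbb[c]ccb   (s0,c)→(s0,_,L)
state=s0 head=2 tape=_bb[b]_ccb   (s0,b)→(s2,b,R)
state=s2 head=3 tape=_bbb[_]ccb   (s2,_)→(s1,b,L)
state=s1 head=2 tape=_bb[b]bccb   (s1,b)→(s1,a,S)
state=s1 head=2 tape=_bb[a]bccb   (s1,a)→(s1,c,L)
state=s1 head=1 tape=_b[b]cbccb   (s1,b)→(s1,a,S)
state=s1 head=1 tape=_b[a]cbccb   (s1,a)→(s1,c,L)
state=s1 head=0 tape=_[b]ccbccb   (s1,b)→(s1,a,S)
state=s1 head=0 tape=_[a]ccbccb   (s1,a)→(s1,c,L)
state=s1 head=-1 tape=[_]cccbccb
M halts after 17 transitions.

17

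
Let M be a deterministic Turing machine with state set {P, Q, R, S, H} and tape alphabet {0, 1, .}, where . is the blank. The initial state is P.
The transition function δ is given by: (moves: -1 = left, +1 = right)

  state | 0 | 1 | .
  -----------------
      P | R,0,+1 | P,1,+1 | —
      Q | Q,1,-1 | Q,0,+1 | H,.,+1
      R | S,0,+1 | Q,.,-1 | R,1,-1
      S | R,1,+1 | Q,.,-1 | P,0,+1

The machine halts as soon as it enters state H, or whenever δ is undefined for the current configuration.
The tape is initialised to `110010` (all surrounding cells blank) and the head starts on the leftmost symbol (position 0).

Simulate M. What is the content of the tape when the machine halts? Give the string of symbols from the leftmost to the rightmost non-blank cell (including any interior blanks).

state=P head=0 tape=[1]10010   (P,1)→(P,1,+1)
state=P head=1 tape=1[1]0010   (P,1)→(P,1,+1)
state=P head=2 tape=11[0]010   (P,0)→(R,0,+1)
state=R head=3 tape=110[0]10   (R,0)→(S,0,+1)
state=S head=4 tape=1100[1]0   (S,1)→(Q,.,-1)
state=Q head=3 tape=110[0].0   (Q,0)→(Q,1,-1)
state=Q head=2 tape=11[0]1.0   (Q,0)→(Q,1,-1)
state=Q head=1 tape=1[1]11.0   (Q,1)→(Q,0,+1)
state=Q head=2 tape=10[1]1.0   (Q,1)→(Q,0,+1)
state=Q head=3 tape=100[1].0   (Q,1)→(Q,0,+1)
state=Q head=4 tape=1000[.]0   (Q,.)→(H,.,+1)
state=H head=5 tape=1000.[0]
The non-blank tape span at halt is 1000.0.

1000.0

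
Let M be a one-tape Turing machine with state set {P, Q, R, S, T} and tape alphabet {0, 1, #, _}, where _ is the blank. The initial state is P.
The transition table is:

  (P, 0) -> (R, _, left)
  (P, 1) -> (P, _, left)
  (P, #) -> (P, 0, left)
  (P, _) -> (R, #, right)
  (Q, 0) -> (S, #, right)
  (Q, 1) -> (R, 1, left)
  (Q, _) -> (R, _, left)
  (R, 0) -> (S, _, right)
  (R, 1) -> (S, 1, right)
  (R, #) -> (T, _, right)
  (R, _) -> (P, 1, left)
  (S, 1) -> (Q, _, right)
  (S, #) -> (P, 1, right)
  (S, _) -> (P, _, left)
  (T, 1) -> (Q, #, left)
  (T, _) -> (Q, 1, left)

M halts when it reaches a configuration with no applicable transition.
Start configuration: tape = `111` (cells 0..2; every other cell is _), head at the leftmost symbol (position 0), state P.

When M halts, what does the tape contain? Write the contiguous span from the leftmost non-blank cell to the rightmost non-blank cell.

P | ___[1]11   read 1 → write _, move left, go to P
P | __[_]_11   read _ → write #, move right, go to R
R | __#[_]11   read _ → write 1, move left, go to P
P | __[#]111   read # → write 0, move left, go to P
P | _[_]0111   read _ → write #, move right, go to R
R | _#[0]111   read 0 → write _, move right, go to S
S | _#_[1]11   read 1 → write _, move right, go to Q
Q | _#__[1]1   read 1 → write 1, move left, go to R
R | _#_[_]11   read _ → write 1, move left, go to P
P | _#[_]111   read _ → write #, move right, go to R
R | _##[1]11   read 1 → write 1, move right, go to S
S | _##1[1]1   read 1 → write _, move right, go to Q
Q | _##1_[1]   read 1 → write 1, move left, go to R
R | _##1[_]1   read _ → write 1, move left, go to P
P | _##[1]11   read 1 → write _, move left, go to P
P | _#[#]_11   read # → write 0, move left, go to P
P | _[#]0_11   read # → write 0, move left, go to P
P | [_]00_11   read _ → write #, move right, go to R
R | #[0]0_11   read 0 → write _, move right, go to S
S | #_[0]_11
The non-blank tape span at halt is #_0_11.

#_0_11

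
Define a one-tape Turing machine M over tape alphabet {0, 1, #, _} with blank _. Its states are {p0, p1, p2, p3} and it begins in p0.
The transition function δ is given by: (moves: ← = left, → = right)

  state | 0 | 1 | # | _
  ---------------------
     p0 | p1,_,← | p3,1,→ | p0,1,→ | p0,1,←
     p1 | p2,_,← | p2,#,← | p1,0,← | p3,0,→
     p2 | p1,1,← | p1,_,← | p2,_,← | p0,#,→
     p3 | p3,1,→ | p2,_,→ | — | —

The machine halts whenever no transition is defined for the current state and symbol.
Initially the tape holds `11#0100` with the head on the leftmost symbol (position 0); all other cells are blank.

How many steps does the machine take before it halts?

19

p0 | [1]1#0100___   read 1 → write 1, move →, go to p3
p3 | 1[1]#0100___   read 1 → write _, move →, go to p2
p2 | 1_[#]0100___   read # → write _, move ←, go to p2
p2 | 1[_]_0100___   read _ → write #, move →, go to p0
p0 | 1#[_]0100___   read _ → write 1, move ←, go to p0
p0 | 1[#]10100___   read # → write 1, move →, go to p0
p0 | 11[1]0100___   read 1 → write 1, move →, go to p3
p3 | 111[0]100___   read 0 → write 1, move →, go to p3
p3 | 1111[1]00___   read 1 → write _, move →, go to p2
p2 | 1111_[0]0___   read 0 → write 1, move ←, go to p1
p1 | 1111[_]10___   read _ → write 0, move →, go to p3
p3 | 11110[1]0___   read 1 → write _, move →, go to p2
p2 | 11110_[0]___   read 0 → write 1, move ←, go to p1
p1 | 11110[_]1___   read _ → write 0, move →, go to p3
p3 | 111100[1]___   read 1 → write _, move →, go to p2
p2 | 111100_[_]__   read _ → write #, move →, go to p0
p0 | 111100_#[_]_   read _ → write 1, move ←, go to p0
p0 | 111100_[#]1_   read # → write 1, move →, go to p0
p0 | 111100_1[1]_   read 1 → write 1, move →, go to p3
p3 | 111100_11[_]
M halts after 19 transitions.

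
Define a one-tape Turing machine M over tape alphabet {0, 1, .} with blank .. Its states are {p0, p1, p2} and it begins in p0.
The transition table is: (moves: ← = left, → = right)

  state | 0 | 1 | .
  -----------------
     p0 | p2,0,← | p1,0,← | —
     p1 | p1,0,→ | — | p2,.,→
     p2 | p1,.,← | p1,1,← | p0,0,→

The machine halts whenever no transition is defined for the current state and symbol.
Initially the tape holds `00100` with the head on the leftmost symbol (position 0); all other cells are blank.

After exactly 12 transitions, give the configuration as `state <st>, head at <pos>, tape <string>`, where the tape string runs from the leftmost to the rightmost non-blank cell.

state p1, head at -2, tape 00100

state=p0 head=0 tape=..[0]0100   (p0,0)→(p2,0,←)
state=p2 head=-1 tape=.[.]00100   (p2,.)→(p0,0,→)
state=p0 head=0 tape=.0[0]0100   (p0,0)→(p2,0,←)
state=p2 head=-1 tape=.[0]00100   (p2,0)→(p1,.,←)
state=p1 head=-2 tape=[.].00100   (p1,.)→(p2,.,→)
state=p2 head=-1 tape=.[.]00100   (p2,.)→(p0,0,→)
state=p0 head=0 tape=.0[0]0100   (p0,0)→(p2,0,←)
state=p2 head=-1 tape=.[0]00100   (p2,0)→(p1,.,←)
state=p1 head=-2 tape=[.].00100   (p1,.)→(p2,.,→)
state=p2 head=-1 tape=.[.]00100   (p2,.)→(p0,0,→)
state=p0 head=0 tape=.0[0]0100   (p0,0)→(p2,0,←)
state=p2 head=-1 tape=.[0]00100   (p2,0)→(p1,.,←)
state=p1 head=-2 tape=[.].00100
After 12 steps: state p1, head at -2, tape 00100.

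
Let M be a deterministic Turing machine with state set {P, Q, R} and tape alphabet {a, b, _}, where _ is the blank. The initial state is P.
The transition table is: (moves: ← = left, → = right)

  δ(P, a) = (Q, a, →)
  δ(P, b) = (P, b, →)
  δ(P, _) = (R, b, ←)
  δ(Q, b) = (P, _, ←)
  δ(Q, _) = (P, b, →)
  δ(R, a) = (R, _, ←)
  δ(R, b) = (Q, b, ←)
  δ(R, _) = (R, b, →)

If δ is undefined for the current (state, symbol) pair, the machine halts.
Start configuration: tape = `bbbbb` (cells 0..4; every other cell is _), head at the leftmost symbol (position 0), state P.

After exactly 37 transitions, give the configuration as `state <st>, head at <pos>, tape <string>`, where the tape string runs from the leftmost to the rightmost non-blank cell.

state=P head=0 tape=__[b]bbbb__   (P,b)→(P,b,→)
state=P head=1 tape=__b[b]bbb__   (P,b)→(P,b,→)
state=P head=2 tape=__bb[b]bb__   (P,b)→(P,b,→)
state=P head=3 tape=__bbb[b]b__   (P,b)→(P,b,→)
state=P head=4 tape=__bbbb[b]__   (P,b)→(P,b,→)
state=P head=5 tape=__bbbbb[_]_   (P,_)→(R,b,←)
state=R head=4 tape=__bbbb[b]b_   (R,b)→(Q,b,←)
state=Q head=3 tape=__bbb[b]bb_   (Q,b)→(P,_,←)
state=P head=2 tape=__bb[b]_bb_   (P,b)→(P,b,→)
state=P head=3 tape=__bbb[_]bb_   (P,_)→(R,b,←)
state=R head=2 tape=__bb[b]bbb_   (R,b)→(Q,b,←)
state=Q head=1 tape=__b[b]bbbb_   (Q,b)→(P,_,←)
state=P head=0 tape=__[b]_bbbb_   (P,b)→(P,b,→)
state=P head=1 tape=__b[_]bbbb_   (P,_)→(R,b,←)
state=R head=0 tape=__[b]bbbbb_   (R,b)→(Q,b,←)
state=Q head=-1 tape=_[_]bbbbbb_   (Q,_)→(P,b,→)
state=P head=0 tape=_b[b]bbbbb_   (P,b)→(P,b,→)
state=P head=1 tape=_bb[b]bbbb_   (P,b)→(P,b,→)
state=P head=2 tape=_bbb[b]bbb_   (P,b)→(P,b,→)
state=P head=3 tape=_bbbb[b]bb_   (P,b)→(P,b,→)
state=P head=4 tape=_bbbbb[b]b_   (P,b)→(P,b,→)
state=P head=5 tape=_bbbbbb[b]_   (P,b)→(P,b,→)
state=P head=6 tape=_bbbbbbb[_]   (P,_)→(R,b,←)
state=R head=5 tape=_bbbbbb[b]b   (R,b)→(Q,b,←)
state=Q head=4 tape=_bbbbb[b]bb   (Q,b)→(P,_,←)
state=P head=3 tape=_bbbb[b]_bb   (P,b)→(P,b,→)
state=P head=4 tape=_bbbbb[_]bb   (P,_)→(R,b,←)
state=R head=3 tape=_bbbb[b]bbb   (R,b)→(Q,b,←)
state=Q head=2 tape=_bbb[b]bbbb   (Q,b)→(P,_,←)
state=P head=1 tape=_bb[b]_bbbb   (P,b)→(P,b,→)
state=P head=2 tape=_bbb[_]bbbb   (P,_)→(R,b,←)
state=R head=1 tape=_bb[b]bbbbb   (R,b)→(Q,b,←)
state=Q head=0 tape=_b[b]bbbbbb   (Q,b)→(P,_,←)
state=P head=-1 tape=_[b]_bbbbbb   (P,b)→(P,b,→)
state=P head=0 tape=_b[_]bbbbbb   (P,_)→(R,b,←)
state=R head=-1 tape=_[b]bbbbbbb   (R,b)→(Q,b,←)
state=Q head=-2 tape=[_]bbbbbbbb   (Q,_)→(P,b,→)
state=P head=-1 tape=b[b]bbbbbbb
After 37 steps: state P, head at -1, tape bbbbbbbbb.

state P, head at -1, tape bbbbbbbbb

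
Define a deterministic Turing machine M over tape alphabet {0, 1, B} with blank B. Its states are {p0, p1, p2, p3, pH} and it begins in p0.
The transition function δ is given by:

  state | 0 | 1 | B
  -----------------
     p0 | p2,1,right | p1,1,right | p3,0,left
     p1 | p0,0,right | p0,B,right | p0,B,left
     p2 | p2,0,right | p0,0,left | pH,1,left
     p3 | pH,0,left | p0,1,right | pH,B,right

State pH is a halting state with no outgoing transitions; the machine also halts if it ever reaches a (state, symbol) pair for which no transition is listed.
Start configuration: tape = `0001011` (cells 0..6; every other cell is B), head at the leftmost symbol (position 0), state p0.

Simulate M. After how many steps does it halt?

14

p0 | [0]001011B   read 0 → write 1, move right, go to p2
p2 | 1[0]01011B   read 0 → write 0, move right, go to p2
p2 | 10[0]1011B   read 0 → write 0, move right, go to p2
p2 | 100[1]011B   read 1 → write 0, move left, go to p0
p0 | 10[0]0011B   read 0 → write 1, move right, go to p2
p2 | 101[0]011B   read 0 → write 0, move right, go to p2
p2 | 1010[0]11B   read 0 → write 0, move right, go to p2
p2 | 10100[1]1B   read 1 → write 0, move left, go to p0
p0 | 1010[0]01B   read 0 → write 1, move right, go to p2
p2 | 10101[0]1B   read 0 → write 0, move right, go to p2
p2 | 101010[1]B   read 1 → write 0, move left, go to p0
p0 | 10101[0]0B   read 0 → write 1, move right, go to p2
p2 | 101011[0]B   read 0 → write 0, move right, go to p2
p2 | 1010110[B]   read B → write 1, move left, go to pH
pH | 101011[0]1
M halts after 14 transitions.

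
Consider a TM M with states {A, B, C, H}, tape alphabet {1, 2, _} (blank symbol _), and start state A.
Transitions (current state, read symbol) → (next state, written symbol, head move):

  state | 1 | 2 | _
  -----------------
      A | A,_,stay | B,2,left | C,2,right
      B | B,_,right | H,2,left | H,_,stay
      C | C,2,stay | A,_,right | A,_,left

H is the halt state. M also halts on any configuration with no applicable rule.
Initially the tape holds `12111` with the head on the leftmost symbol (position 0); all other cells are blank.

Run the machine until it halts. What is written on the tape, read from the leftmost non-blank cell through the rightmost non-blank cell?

2_2_2

state=A head=0 tape=[1]2111_   (A,1)→(A,_,stay)
state=A head=0 tape=[_]2111_   (A,_)→(C,2,right)
state=C head=1 tape=2[2]111_   (C,2)→(A,_,right)
state=A head=2 tape=2_[1]11_   (A,1)→(A,_,stay)
state=A head=2 tape=2_[_]11_   (A,_)→(C,2,right)
state=C head=3 tape=2_2[1]1_   (C,1)→(C,2,stay)
state=C head=3 tape=2_2[2]1_   (C,2)→(A,_,right)
state=A head=4 tape=2_2_[1]_   (A,1)→(A,_,stay)
state=A head=4 tape=2_2_[_]_   (A,_)→(C,2,right)
state=C head=5 tape=2_2_2[_]   (C,_)→(A,_,left)
state=A head=4 tape=2_2_[2]_   (A,2)→(B,2,left)
state=B head=3 tape=2_2[_]2_   (B,_)→(H,_,stay)
state=H head=3 tape=2_2[_]2_
The non-blank tape span at halt is 2_2_2.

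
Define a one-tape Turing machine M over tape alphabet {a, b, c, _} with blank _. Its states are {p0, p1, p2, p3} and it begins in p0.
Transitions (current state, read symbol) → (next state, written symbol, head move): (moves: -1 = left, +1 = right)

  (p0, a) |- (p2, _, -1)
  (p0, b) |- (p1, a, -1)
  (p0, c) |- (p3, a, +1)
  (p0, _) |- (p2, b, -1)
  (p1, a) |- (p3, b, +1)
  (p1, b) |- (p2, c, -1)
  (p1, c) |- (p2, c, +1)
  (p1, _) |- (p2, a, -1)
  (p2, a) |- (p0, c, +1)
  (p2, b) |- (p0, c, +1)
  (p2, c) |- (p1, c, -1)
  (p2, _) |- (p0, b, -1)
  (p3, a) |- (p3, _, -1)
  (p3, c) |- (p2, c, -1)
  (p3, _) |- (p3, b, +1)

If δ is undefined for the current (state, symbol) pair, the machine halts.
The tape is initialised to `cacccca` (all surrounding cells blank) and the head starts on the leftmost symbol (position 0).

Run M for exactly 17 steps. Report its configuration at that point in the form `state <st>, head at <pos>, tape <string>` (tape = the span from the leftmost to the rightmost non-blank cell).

state p0, head at 5, tape bbccccca

p0 | _[c]acccca   read c → write a, move +1, go to p3
p3 | _a[a]cccca   read a → write _, move -1, go to p3
p3 | _[a]_cccca   read a → write _, move -1, go to p3
p3 | [_]__cccca   read _ → write b, move +1, go to p3
p3 | b[_]_cccca   read _ → write b, move +1, go to p3
p3 | bb[_]cccca   read _ → write b, move +1, go to p3
p3 | bbb[c]ccca   read c → write c, move -1, go to p2
p2 | bb[b]cccca   read b → write c, move +1, go to p0
p0 | bbc[c]ccca   read c → write a, move +1, go to p3
p3 | bbca[c]cca   read c → write c, move -1, go to p2
p2 | bbc[a]ccca   read a → write c, move +1, go to p0
p0 | bbcc[c]cca   read c → write a, move +1, go to p3
p3 | bbcca[c]ca   read c → write c, move -1, go to p2
p2 | bbcc[a]cca   read a → write c, move +1, go to p0
p0 | bbccc[c]ca   read c → write a, move +1, go to p3
p3 | bbccca[c]a   read c → write c, move -1, go to p2
p2 | bbccc[a]ca   read a → write c, move +1, go to p0
p0 | bbcccc[c]a
After 17 steps: state p0, head at 5, tape bbccccca.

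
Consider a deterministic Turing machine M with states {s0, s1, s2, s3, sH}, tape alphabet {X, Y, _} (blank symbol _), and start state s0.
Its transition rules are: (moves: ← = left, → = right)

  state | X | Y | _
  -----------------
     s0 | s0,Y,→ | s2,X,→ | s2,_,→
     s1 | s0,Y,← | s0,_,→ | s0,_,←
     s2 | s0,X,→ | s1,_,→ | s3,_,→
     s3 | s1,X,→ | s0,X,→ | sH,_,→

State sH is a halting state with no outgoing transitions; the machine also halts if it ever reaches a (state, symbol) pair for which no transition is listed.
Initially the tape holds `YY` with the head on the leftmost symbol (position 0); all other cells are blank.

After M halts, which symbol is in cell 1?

s0 | [Y]Y___   read Y → write X, move →, go to s2
s2 | X[Y]___   read Y → write _, move →, go to s1
s1 | X_[_]__   read _ → write _, move ←, go to s0
s0 | X[_]___   read _ → write _, move →, go to s2
s2 | X_[_]__   read _ → write _, move →, go to s3
s3 | X__[_]_   read _ → write _, move →, go to sH
sH | X___[_]
Cell 1 holds _ when M halts.

_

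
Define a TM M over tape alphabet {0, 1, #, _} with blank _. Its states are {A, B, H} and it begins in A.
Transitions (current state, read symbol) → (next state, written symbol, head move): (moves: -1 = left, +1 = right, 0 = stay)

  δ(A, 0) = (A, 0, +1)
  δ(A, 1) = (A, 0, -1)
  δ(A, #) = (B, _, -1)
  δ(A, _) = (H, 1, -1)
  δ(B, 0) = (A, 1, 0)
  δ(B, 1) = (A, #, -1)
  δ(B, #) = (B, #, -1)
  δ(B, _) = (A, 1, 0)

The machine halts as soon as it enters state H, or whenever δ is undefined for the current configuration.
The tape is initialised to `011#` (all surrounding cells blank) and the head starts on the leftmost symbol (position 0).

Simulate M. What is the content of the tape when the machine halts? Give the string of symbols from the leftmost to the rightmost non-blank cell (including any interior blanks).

0001

state=A head=0 tape=[0]11#   (A,0)→(A,0,+1)
state=A head=1 tape=0[1]1#   (A,1)→(A,0,-1)
state=A head=0 tape=[0]01#   (A,0)→(A,0,+1)
state=A head=1 tape=0[0]1#   (A,0)→(A,0,+1)
state=A head=2 tape=00[1]#   (A,1)→(A,0,-1)
state=A head=1 tape=0[0]0#   (A,0)→(A,0,+1)
state=A head=2 tape=00[0]#   (A,0)→(A,0,+1)
state=A head=3 tape=000[#]   (A,#)→(B,_,-1)
state=B head=2 tape=00[0]_   (B,0)→(A,1,0)
state=A head=2 tape=00[1]_   (A,1)→(A,0,-1)
state=A head=1 tape=0[0]0_   (A,0)→(A,0,+1)
state=A head=2 tape=00[0]_   (A,0)→(A,0,+1)
state=A head=3 tape=000[_]   (A,_)→(H,1,-1)
state=H head=2 tape=00[0]1
The non-blank tape span at halt is 0001.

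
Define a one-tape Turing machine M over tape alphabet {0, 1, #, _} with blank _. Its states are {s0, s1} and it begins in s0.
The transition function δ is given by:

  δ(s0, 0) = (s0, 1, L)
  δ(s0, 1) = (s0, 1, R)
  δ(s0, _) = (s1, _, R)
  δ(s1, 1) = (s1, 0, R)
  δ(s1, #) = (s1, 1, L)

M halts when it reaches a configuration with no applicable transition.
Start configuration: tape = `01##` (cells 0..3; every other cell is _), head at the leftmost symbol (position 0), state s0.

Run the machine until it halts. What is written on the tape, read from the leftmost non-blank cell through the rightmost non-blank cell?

state=s0 head=0 tape=_[0]1##   (s0,0)→(s0,1,L)
state=s0 head=-1 tape=[_]11##   (s0,_)→(s1,_,R)
state=s1 head=0 tape=_[1]1##   (s1,1)→(s1,0,R)
state=s1 head=1 tape=_0[1]##   (s1,1)→(s1,0,R)
state=s1 head=2 tape=_00[#]#   (s1,#)→(s1,1,L)
state=s1 head=1 tape=_0[0]1#
The non-blank tape span at halt is 001#.

001#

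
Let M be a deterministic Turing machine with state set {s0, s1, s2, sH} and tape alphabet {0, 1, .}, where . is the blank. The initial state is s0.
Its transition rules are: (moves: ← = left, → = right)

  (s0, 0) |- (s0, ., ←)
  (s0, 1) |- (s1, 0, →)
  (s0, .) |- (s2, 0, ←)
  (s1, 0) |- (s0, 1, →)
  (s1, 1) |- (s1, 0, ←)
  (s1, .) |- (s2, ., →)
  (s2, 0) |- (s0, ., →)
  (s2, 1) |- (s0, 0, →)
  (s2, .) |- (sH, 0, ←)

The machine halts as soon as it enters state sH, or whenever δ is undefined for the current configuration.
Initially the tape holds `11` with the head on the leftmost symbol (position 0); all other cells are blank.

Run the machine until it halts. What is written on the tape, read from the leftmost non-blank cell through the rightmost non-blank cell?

s0 | [1]1.   read 1 → write 0, move →, go to s1
s1 | 0[1].   read 1 → write 0, move ←, go to s1
s1 | [0]0.   read 0 → write 1, move →, go to s0
s0 | 1[0].   read 0 → write ., move ←, go to s0
s0 | [1]..   read 1 → write 0, move →, go to s1
s1 | 0[.].   read . → write ., move →, go to s2
s2 | 0.[.]   read . → write 0, move ←, go to sH
sH | 0[.]0
The non-blank tape span at halt is 0.0.

0.0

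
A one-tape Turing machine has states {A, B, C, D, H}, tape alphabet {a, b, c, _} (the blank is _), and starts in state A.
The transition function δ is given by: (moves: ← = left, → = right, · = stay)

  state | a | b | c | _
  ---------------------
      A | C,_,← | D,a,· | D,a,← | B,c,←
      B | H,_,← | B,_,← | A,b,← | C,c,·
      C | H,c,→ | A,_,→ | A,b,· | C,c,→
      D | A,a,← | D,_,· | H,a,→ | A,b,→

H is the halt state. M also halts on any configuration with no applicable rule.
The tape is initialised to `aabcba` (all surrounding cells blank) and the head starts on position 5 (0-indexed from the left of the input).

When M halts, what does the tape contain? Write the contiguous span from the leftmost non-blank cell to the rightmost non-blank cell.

A | aabcb[a]   read a → write _, move ←, go to C
C | aabc[b]_   read b → write _, move →, go to A
A | aabc_[_]   read _ → write c, move ←, go to B
B | aabc[_]c   read _ → write c, move ·, go to C
C | aabc[c]c   read c → write b, move ·, go to A
A | aabc[b]c   read b → write a, move ·, go to D
D | aabc[a]c   read a → write a, move ←, go to A
A | aab[c]ac   read c → write a, move ←, go to D
D | aa[b]aac   read b → write _, move ·, go to D
D | aa[_]aac   read _ → write b, move →, go to A
A | aab[a]ac   read a → write _, move ←, go to C
C | aa[b]_ac   read b → write _, move →, go to A
A | aa_[_]ac   read _ → write c, move ←, go to B
B | aa[_]cac   read _ → write c, move ·, go to C
C | aa[c]cac   read c → write b, move ·, go to A
A | aa[b]cac   read b → write a, move ·, go to D
D | aa[a]cac   read a → write a, move ←, go to A
A | a[a]acac   read a → write _, move ←, go to C
C | [a]_acac   read a → write c, move →, go to H
H | c[_]acac
The non-blank tape span at halt is c_acac.

c_acac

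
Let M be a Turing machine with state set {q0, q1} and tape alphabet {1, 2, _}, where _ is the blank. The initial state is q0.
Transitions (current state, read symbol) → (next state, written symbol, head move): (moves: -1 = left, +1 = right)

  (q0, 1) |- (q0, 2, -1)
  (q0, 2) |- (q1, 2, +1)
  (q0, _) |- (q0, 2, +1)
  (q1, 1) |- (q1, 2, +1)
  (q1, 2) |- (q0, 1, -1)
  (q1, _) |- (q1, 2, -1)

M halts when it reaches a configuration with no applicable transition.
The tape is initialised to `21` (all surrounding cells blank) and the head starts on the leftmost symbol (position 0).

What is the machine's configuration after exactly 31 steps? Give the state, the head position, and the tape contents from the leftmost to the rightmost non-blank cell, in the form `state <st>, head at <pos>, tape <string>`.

state q1, head at 5, tape 2222222

state=q0 head=0 tape=[2]1_____   (q0,2)→(q1,2,+1)
state=q1 head=1 tape=2[1]_____   (q1,1)→(q1,2,+1)
state=q1 head=2 tape=22[_]____   (q1,_)→(q1,2,-1)
state=q1 head=1 tape=2[2]2____   (q1,2)→(q0,1,-1)
state=q0 head=0 tape=[2]12____   (q0,2)→(q1,2,+1)
state=q1 head=1 tape=2[1]2____   (q1,1)→(q1,2,+1)
state=q1 head=2 tape=22[2]____   (q1,2)→(q0,1,-1)
state=q0 head=1 tape=2[2]1____   (q0,2)→(q1,2,+1)
state=q1 head=2 tape=22[1]____   (q1,1)→(q1,2,+1)
state=q1 head=3 tape=222[_]___   (q1,_)→(q1,2,-1)
state=q1 head=2 tape=22[2]2___   (q1,2)→(q0,1,-1)
state=q0 head=1 tape=2[2]12___   (q0,2)→(q1,2,+1)
state=q1 head=2 tape=22[1]2___   (q1,1)→(q1,2,+1)
state=q1 head=3 tape=222[2]___   (q1,2)→(q0,1,-1)
state=q0 head=2 tape=22[2]1___   (q0,2)→(q1,2,+1)
state=q1 head=3 tape=222[1]___   (q1,1)→(q1,2,+1)
state=q1 head=4 tape=2222[_]__   (q1,_)→(q1,2,-1)
state=q1 head=3 tape=222[2]2__   (q1,2)→(q0,1,-1)
state=q0 head=2 tape=22[2]12__   (q0,2)→(q1,2,+1)
state=q1 head=3 tape=222[1]2__   (q1,1)→(q1,2,+1)
state=q1 head=4 tape=2222[2]__   (q1,2)→(q0,1,-1)
state=q0 head=3 tape=222[2]1__   (q0,2)→(q1,2,+1)
state=q1 head=4 tape=2222[1]__   (q1,1)→(q1,2,+1)
state=q1 head=5 tape=22222[_]_   (q1,_)→(q1,2,-1)
state=q1 head=4 tape=2222[2]2_   (q1,2)→(q0,1,-1)
state=q0 head=3 tape=222[2]12_   (q0,2)→(q1,2,+1)
state=q1 head=4 tape=2222[1]2_   (q1,1)→(q1,2,+1)
state=q1 head=5 tape=22222[2]_   (q1,2)→(q0,1,-1)
state=q0 head=4 tape=2222[2]1_   (q0,2)→(q1,2,+1)
state=q1 head=5 tape=22222[1]_   (q1,1)→(q1,2,+1)
state=q1 head=6 tape=222222[_]   (q1,_)→(q1,2,-1)
state=q1 head=5 tape=22222[2]2
After 31 steps: state q1, head at 5, tape 2222222.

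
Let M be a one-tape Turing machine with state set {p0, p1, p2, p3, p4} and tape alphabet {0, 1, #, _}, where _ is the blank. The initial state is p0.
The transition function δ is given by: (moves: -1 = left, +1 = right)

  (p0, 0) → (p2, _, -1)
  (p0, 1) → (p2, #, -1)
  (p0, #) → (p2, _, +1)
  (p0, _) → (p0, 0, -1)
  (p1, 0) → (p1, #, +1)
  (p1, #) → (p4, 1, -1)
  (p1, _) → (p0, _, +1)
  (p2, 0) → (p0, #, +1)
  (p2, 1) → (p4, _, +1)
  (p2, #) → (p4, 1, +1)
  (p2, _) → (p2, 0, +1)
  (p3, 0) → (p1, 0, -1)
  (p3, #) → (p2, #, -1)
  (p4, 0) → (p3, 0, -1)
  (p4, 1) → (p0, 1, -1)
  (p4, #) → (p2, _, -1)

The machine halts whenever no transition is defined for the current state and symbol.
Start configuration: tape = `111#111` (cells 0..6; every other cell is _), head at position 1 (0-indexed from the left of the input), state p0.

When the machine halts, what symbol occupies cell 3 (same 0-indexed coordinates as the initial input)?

1

p0 | 1[1]1#111   read 1 → write #, move -1, go to p2
p2 | [1]#1#111   read 1 → write _, move +1, go to p4
p4 | _[#]1#111   read # → write _, move -1, go to p2
p2 | [_]_1#111   read _ → write 0, move +1, go to p2
p2 | 0[_]1#111   read _ → write 0, move +1, go to p2
p2 | 00[1]#111   read 1 → write _, move +1, go to p4
p4 | 00_[#]111   read # → write _, move -1, go to p2
p2 | 00[_]_111   read _ → write 0, move +1, go to p2
p2 | 000[_]111   read _ → write 0, move +1, go to p2
p2 | 0000[1]11   read 1 → write _, move +1, go to p4
p4 | 0000_[1]1   read 1 → write 1, move -1, go to p0
p0 | 0000[_]11   read _ → write 0, move -1, go to p0
p0 | 000[0]011   read 0 → write _, move -1, go to p2
p2 | 00[0]_011   read 0 → write #, move +1, go to p0
p0 | 00#[_]011   read _ → write 0, move -1, go to p0
p0 | 00[#]0011   read # → write _, move +1, go to p2
p2 | 00_[0]011   read 0 → write #, move +1, go to p0
p0 | 00_#[0]11   read 0 → write _, move -1, go to p2
p2 | 00_[#]_11   read # → write 1, move +1, go to p4
p4 | 00_1[_]11
Cell 3 holds 1 when M halts.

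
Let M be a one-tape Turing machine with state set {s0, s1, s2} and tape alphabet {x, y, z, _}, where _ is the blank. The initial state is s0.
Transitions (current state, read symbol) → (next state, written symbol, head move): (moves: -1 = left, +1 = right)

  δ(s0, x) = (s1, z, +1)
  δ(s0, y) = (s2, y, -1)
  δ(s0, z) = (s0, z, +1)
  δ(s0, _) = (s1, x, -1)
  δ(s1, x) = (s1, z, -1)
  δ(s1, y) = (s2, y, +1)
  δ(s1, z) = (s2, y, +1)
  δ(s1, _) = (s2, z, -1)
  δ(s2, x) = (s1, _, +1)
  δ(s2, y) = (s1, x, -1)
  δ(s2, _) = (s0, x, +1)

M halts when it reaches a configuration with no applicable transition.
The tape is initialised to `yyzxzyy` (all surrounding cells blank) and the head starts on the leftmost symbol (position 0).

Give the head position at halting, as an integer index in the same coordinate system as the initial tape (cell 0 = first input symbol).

7

state=s0 head=0 tape=_[y]yzxzyy__   (s0,y)→(s2,y,-1)
state=s2 head=-1 tape=[_]yyzxzyy__   (s2,_)→(s0,x,+1)
state=s0 head=0 tape=x[y]yzxzyy__   (s0,y)→(s2,y,-1)
state=s2 head=-1 tape=[x]yyzxzyy__   (s2,x)→(s1,_,+1)
state=s1 head=0 tape=_[y]yzxzyy__   (s1,y)→(s2,y,+1)
state=s2 head=1 tape=_y[y]zxzyy__   (s2,y)→(s1,x,-1)
state=s1 head=0 tape=_[y]xzxzyy__   (s1,y)→(s2,y,+1)
state=s2 head=1 tape=_y[x]zxzyy__   (s2,x)→(s1,_,+1)
state=s1 head=2 tape=_y_[z]xzyy__   (s1,z)→(s2,y,+1)
state=s2 head=3 tape=_y_y[x]zyy__   (s2,x)→(s1,_,+1)
state=s1 head=4 tape=_y_y_[z]yy__   (s1,z)→(s2,y,+1)
state=s2 head=5 tape=_y_y_y[y]y__   (s2,y)→(s1,x,-1)
state=s1 head=4 tape=_y_y_[y]xy__   (s1,y)→(s2,y,+1)
state=s2 head=5 tape=_y_y_y[x]y__   (s2,x)→(s1,_,+1)
state=s1 head=6 tape=_y_y_y_[y]__   (s1,y)→(s2,y,+1)
state=s2 head=7 tape=_y_y_y_y[_]_   (s2,_)→(s0,x,+1)
state=s0 head=8 tape=_y_y_y_yx[_]   (s0,_)→(s1,x,-1)
state=s1 head=7 tape=_y_y_y_y[x]x   (s1,x)→(s1,z,-1)
state=s1 head=6 tape=_y_y_y_[y]zx   (s1,y)→(s2,y,+1)
state=s2 head=7 tape=_y_y_y_y[z]x
At halt the head is at cell 7.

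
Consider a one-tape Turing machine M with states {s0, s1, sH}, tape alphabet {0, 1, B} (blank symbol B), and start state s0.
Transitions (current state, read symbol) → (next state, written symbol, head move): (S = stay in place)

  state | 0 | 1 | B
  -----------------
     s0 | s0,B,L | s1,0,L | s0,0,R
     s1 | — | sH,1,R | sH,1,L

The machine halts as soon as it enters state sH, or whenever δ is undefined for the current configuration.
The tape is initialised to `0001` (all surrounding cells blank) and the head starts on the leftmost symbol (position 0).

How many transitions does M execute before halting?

s0 | BBB[0]001   read 0 → write B, move L, go to s0
s0 | BB[B]B001   read B → write 0, move R, go to s0
s0 | BB0[B]001   read B → write 0, move R, go to s0
s0 | BB00[0]01   read 0 → write B, move L, go to s0
s0 | BB0[0]B01   read 0 → write B, move L, go to s0
s0 | BB[0]BB01   read 0 → write B, move L, go to s0
s0 | B[B]BBB01   read B → write 0, move R, go to s0
s0 | B0[B]BB01   read B → write 0, move R, go to s0
s0 | B00[B]B01   read B → write 0, move R, go to s0
s0 | B000[B]01   read B → write 0, move R, go to s0
s0 | B0000[0]1   read 0 → write B, move L, go to s0
s0 | B000[0]B1   read 0 → write B, move L, go to s0
s0 | B00[0]BB1   read 0 → write B, move L, go to s0
s0 | B0[0]BBB1   read 0 → write B, move L, go to s0
s0 | B[0]BBBB1   read 0 → write B, move L, go to s0
s0 | [B]BBBBB1   read B → write 0, move R, go to s0
s0 | 0[B]BBBB1   read B → write 0, move R, go to s0
s0 | 00[B]BBB1   read B → write 0, move R, go to s0
s0 | 000[B]BB1   read B → write 0, move R, go to s0
s0 | 0000[B]B1   read B → write 0, move R, go to s0
s0 | 00000[B]1   read B → write 0, move R, go to s0
s0 | 000000[1]   read 1 → write 0, move L, go to s1
s1 | 00000[0]0
M halts after 22 transitions.

22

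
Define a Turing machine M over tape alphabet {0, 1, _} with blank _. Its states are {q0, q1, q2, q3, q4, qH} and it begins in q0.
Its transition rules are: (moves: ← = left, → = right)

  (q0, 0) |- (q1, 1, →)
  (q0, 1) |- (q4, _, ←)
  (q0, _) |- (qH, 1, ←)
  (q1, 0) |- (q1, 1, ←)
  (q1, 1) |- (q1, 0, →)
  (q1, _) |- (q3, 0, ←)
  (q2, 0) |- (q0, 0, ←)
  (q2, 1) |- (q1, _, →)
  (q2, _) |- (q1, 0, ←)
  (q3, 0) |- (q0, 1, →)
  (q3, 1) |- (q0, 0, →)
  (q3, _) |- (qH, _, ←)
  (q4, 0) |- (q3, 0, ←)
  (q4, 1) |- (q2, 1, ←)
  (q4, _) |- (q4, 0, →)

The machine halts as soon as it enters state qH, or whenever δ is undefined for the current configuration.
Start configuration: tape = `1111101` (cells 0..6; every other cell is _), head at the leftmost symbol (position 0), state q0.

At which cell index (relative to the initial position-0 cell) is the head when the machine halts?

q0 | ____[1]111101   read 1 → write _, move ←, go to q4
q4 | ___[_]_111101   read _ → write 0, move →, go to q4
q4 | ___0[_]111101   read _ → write 0, move →, go to q4
q4 | ___00[1]11101   read 1 → write 1, move ←, go to q2
q2 | ___0[0]111101   read 0 → write 0, move ←, go to q0
q0 | ___[0]0111101   read 0 → write 1, move →, go to q1
q1 | ___1[0]111101   read 0 → write 1, move ←, go to q1
q1 | ___[1]1111101   read 1 → write 0, move →, go to q1
q1 | ___0[1]111101   read 1 → write 0, move →, go to q1
q1 | ___00[1]11101   read 1 → write 0, move →, go to q1
q1 | ___000[1]1101   read 1 → write 0, move →, go to q1
q1 | ___0000[1]101   read 1 → write 0, move →, go to q1
q1 | ___00000[1]01   read 1 → write 0, move →, go to q1
q1 | ___000000[0]1   read 0 → write 1, move ←, go to q1
q1 | ___00000[0]11   read 0 → write 1, move ←, go to q1
q1 | ___0000[0]111   read 0 → write 1, move ←, go to q1
q1 | ___000[0]1111   read 0 → write 1, move ←, go to q1
q1 | ___00[0]11111   read 0 → write 1, move ←, go to q1
q1 | ___0[0]111111   read 0 → write 1, move ←, go to q1
q1 | ___[0]1111111   read 0 → write 1, move ←, go to q1
q1 | __[_]11111111   read _ → write 0, move ←, go to q3
q3 | _[_]011111111   read _ → write _, move ←, go to qH
qH | [_]_011111111
At halt the head is at cell -4.

-4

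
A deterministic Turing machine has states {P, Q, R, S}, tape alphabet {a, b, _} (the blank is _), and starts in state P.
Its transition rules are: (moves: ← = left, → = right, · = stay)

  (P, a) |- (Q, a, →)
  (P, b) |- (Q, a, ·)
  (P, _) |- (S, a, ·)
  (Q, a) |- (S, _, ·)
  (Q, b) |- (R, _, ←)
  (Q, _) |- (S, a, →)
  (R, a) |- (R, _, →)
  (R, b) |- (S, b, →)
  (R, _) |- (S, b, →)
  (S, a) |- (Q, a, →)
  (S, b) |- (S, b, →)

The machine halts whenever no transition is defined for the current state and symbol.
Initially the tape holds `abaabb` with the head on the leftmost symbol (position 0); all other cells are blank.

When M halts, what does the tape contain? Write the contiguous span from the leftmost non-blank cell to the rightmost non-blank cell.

state=P head=0 tape=[a]baabb   (P,a)→(Q,a,→)
state=Q head=1 tape=a[b]aabb   (Q,b)→(R,_,←)
state=R head=0 tape=[a]_aabb   (R,a)→(R,_,→)
state=R head=1 tape=_[_]aabb   (R,_)→(S,b,→)
state=S head=2 tape=_b[a]abb   (S,a)→(Q,a,→)
state=Q head=3 tape=_ba[a]bb   (Q,a)→(S,_,·)
state=S head=3 tape=_ba[_]bb
The non-blank tape span at halt is ba_bb.

ba_bb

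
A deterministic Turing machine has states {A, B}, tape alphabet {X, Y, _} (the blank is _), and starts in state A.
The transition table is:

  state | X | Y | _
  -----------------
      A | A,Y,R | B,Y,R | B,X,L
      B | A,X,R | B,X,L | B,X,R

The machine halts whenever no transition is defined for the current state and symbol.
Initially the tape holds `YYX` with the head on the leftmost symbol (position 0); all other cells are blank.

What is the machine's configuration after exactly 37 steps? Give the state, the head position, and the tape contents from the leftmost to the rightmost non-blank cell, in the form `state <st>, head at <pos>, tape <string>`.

state=A head=0 tape=_[Y]YX____   (A,Y)→(B,Y,R)
state=B head=1 tape=_Y[Y]X____   (B,Y)→(B,X,L)
state=B head=0 tape=_[Y]XX____   (B,Y)→(B,X,L)
state=B head=-1 tape=[_]XXX____   (B,_)→(B,X,R)
state=B head=0 tape=X[X]XX____   (B,X)→(A,X,R)
state=A head=1 tape=XX[X]X____   (A,X)→(A,Y,R)
state=A head=2 tape=XXY[X]____   (A,X)→(A,Y,R)
state=A head=3 tape=XXYY[_]___   (A,_)→(B,X,L)
state=B head=2 tape=XXY[Y]X___   (B,Y)→(B,X,L)
state=B head=1 tape=XX[Y]XX___   (B,Y)→(B,X,L)
state=B head=0 tape=X[X]XXX___   (B,X)→(A,X,R)
state=A head=1 tape=XX[X]XX___   (A,X)→(A,Y,R)
state=A head=2 tape=XXY[X]X___   (A,X)→(A,Y,R)
state=A head=3 tape=XXYY[X]___   (A,X)→(A,Y,R)
state=A head=4 tape=XXYYY[_]__   (A,_)→(B,X,L)
state=B head=3 tape=XXYY[Y]X__   (B,Y)→(B,X,L)
state=B head=2 tape=XXY[Y]XX__   (B,Y)→(B,X,L)
state=B head=1 tape=XX[Y]XXX__   (B,Y)→(B,X,L)
state=B head=0 tape=X[X]XXXX__   (B,X)→(A,X,R)
state=A head=1 tape=XX[X]XXX__   (A,X)→(A,Y,R)
state=A head=2 tape=XXY[X]XX__   (A,X)→(A,Y,R)
state=A head=3 tape=XXYY[X]X__   (A,X)→(A,Y,R)
state=A head=4 tape=XXYYY[X]__   (A,X)→(A,Y,R)
state=A head=5 tape=XXYYYY[_]_   (A,_)→(B,X,L)
state=B head=4 tape=XXYYY[Y]X_   (B,Y)→(B,X,L)
state=B head=3 tape=XXYY[Y]XX_   (B,Y)→(B,X,L)
state=B head=2 tape=XXY[Y]XXX_   (B,Y)→(B,X,L)
state=B head=1 tape=XX[Y]XXXX_   (B,Y)→(B,X,L)
state=B head=0 tape=X[X]XXXXX_   (B,X)→(A,X,R)
state=A head=1 tape=XX[X]XXXX_   (A,X)→(A,Y,R)
state=A head=2 tape=XXY[X]XXX_   (A,X)→(A,Y,R)
state=A head=3 tape=XXYY[X]XX_   (A,X)→(A,Y,R)
state=A head=4 tape=XXYYY[X]X_   (A,X)→(A,Y,R)
state=A head=5 tape=XXYYYY[X]_   (A,X)→(A,Y,R)
state=A head=6 tape=XXYYYYY[_]   (A,_)→(B,X,L)
state=B head=5 tape=XXYYYY[Y]X   (B,Y)→(B,X,L)
state=B head=4 tape=XXYYY[Y]XX   (B,Y)→(B,X,L)
state=B head=3 tape=XXYY[Y]XXX
After 37 steps: state B, head at 3, tape XXYYYXXX.

state B, head at 3, tape XXYYYXXX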